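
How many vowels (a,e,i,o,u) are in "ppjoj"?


Input: ppjoj
Checking each character:
  'p' at position 0: consonant
  'p' at position 1: consonant
  'j' at position 2: consonant
  'o' at position 3: vowel (running total: 1)
  'j' at position 4: consonant
Total vowels: 1

1


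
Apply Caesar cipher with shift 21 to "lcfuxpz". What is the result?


Caesar cipher: shift "lcfuxpz" by 21
  'l' (pos 11) + 21 = pos 6 = 'g'
  'c' (pos 2) + 21 = pos 23 = 'x'
  'f' (pos 5) + 21 = pos 0 = 'a'
  'u' (pos 20) + 21 = pos 15 = 'p'
  'x' (pos 23) + 21 = pos 18 = 's'
  'p' (pos 15) + 21 = pos 10 = 'k'
  'z' (pos 25) + 21 = pos 20 = 'u'
Result: gxapsku

gxapsku


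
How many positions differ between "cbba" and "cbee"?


Comparing "cbba" and "cbee" position by position:
  Position 0: 'c' vs 'c' => same
  Position 1: 'b' vs 'b' => same
  Position 2: 'b' vs 'e' => DIFFER
  Position 3: 'a' vs 'e' => DIFFER
Positions that differ: 2

2


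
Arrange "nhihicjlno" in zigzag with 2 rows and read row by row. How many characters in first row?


Zigzag "nhihicjlno" into 2 rows:
Placing characters:
  'n' => row 0
  'h' => row 1
  'i' => row 0
  'h' => row 1
  'i' => row 0
  'c' => row 1
  'j' => row 0
  'l' => row 1
  'n' => row 0
  'o' => row 1
Rows:
  Row 0: "niijn"
  Row 1: "hhclo"
First row length: 5

5


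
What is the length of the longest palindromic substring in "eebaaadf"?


Input: "eebaaadf"
Checking substrings for palindromes:
  [3:6] "aaa" (len 3) => palindrome
  [0:2] "ee" (len 2) => palindrome
  [3:5] "aa" (len 2) => palindrome
  [4:6] "aa" (len 2) => palindrome
Longest palindromic substring: "aaa" with length 3

3


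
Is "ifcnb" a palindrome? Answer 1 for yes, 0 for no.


Input: ifcnb
Reversed: bncfi
  Compare pos 0 ('i') with pos 4 ('b'): MISMATCH
  Compare pos 1 ('f') with pos 3 ('n'): MISMATCH
Result: not a palindrome

0


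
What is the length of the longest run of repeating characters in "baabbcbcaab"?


Input: "baabbcbcaab"
Scanning for longest run:
  Position 1 ('a'): new char, reset run to 1
  Position 2 ('a'): continues run of 'a', length=2
  Position 3 ('b'): new char, reset run to 1
  Position 4 ('b'): continues run of 'b', length=2
  Position 5 ('c'): new char, reset run to 1
  Position 6 ('b'): new char, reset run to 1
  Position 7 ('c'): new char, reset run to 1
  Position 8 ('a'): new char, reset run to 1
  Position 9 ('a'): continues run of 'a', length=2
  Position 10 ('b'): new char, reset run to 1
Longest run: 'a' with length 2

2


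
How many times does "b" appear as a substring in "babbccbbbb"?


Searching for "b" in "babbccbbbb"
Scanning each position:
  Position 0: "b" => MATCH
  Position 1: "a" => no
  Position 2: "b" => MATCH
  Position 3: "b" => MATCH
  Position 4: "c" => no
  Position 5: "c" => no
  Position 6: "b" => MATCH
  Position 7: "b" => MATCH
  Position 8: "b" => MATCH
  Position 9: "b" => MATCH
Total occurrences: 7

7


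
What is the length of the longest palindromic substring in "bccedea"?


Input: "bccedea"
Checking substrings for palindromes:
  [3:6] "ede" (len 3) => palindrome
  [1:3] "cc" (len 2) => palindrome
Longest palindromic substring: "ede" with length 3

3


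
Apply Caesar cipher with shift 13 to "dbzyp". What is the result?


Caesar cipher: shift "dbzyp" by 13
  'd' (pos 3) + 13 = pos 16 = 'q'
  'b' (pos 1) + 13 = pos 14 = 'o'
  'z' (pos 25) + 13 = pos 12 = 'm'
  'y' (pos 24) + 13 = pos 11 = 'l'
  'p' (pos 15) + 13 = pos 2 = 'c'
Result: qomlc

qomlc


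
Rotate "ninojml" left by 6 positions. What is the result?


Input: "ninojml", rotate left by 6
First 6 characters: "ninojm"
Remaining characters: "l"
Concatenate remaining + first: "l" + "ninojm" = "lninojm"

lninojm


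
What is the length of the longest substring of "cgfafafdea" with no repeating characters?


Input: "cgfafafdea"
Sliding window (track last position of each char):
  Position 0 ('c'): window [0,0] length 1 -- new best
  Position 1 ('g'): window [0,1] length 2 -- new best
  Position 2 ('f'): window [0,2] length 3 -- new best
  Position 3 ('a'): window [0,3] length 4 -- new best
  Position 4 ('f'): repeat (last at 2), move window start to 3
  Position 4 ('f'): window [3,4] length 2
  Position 5 ('a'): repeat (last at 3), move window start to 4
  Position 5 ('a'): window [4,5] length 2
  Position 6 ('f'): repeat (last at 4), move window start to 5
  Position 6 ('f'): window [5,6] length 2
  Position 7 ('d'): window [5,7] length 3
  Position 8 ('e'): window [5,8] length 4
  Position 9 ('a'): repeat (last at 5), move window start to 6
  Position 9 ('a'): window [6,9] length 4
Longest substring with no repeats: "cgfa" with length 4

4


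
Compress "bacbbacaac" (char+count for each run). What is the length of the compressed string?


Input: bacbbacaac
Runs:
  'b' x 1 => "b1"
  'a' x 1 => "a1"
  'c' x 1 => "c1"
  'b' x 2 => "b2"
  'a' x 1 => "a1"
  'c' x 1 => "c1"
  'a' x 2 => "a2"
  'c' x 1 => "c1"
Compressed: "b1a1c1b2a1c1a2c1"
Compressed length: 16

16


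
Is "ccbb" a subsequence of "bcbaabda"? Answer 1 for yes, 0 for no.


Check if "ccbb" is a subsequence of "bcbaabda"
Greedy scan:
  Position 0 ('b'): no match needed
  Position 1 ('c'): matches sub[0] = 'c'
  Position 2 ('b'): no match needed
  Position 3 ('a'): no match needed
  Position 4 ('a'): no match needed
  Position 5 ('b'): no match needed
  Position 6 ('d'): no match needed
  Position 7 ('a'): no match needed
Only matched 1/4 characters => not a subsequence

0


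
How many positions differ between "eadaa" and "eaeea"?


Comparing "eadaa" and "eaeea" position by position:
  Position 0: 'e' vs 'e' => same
  Position 1: 'a' vs 'a' => same
  Position 2: 'd' vs 'e' => DIFFER
  Position 3: 'a' vs 'e' => DIFFER
  Position 4: 'a' vs 'a' => same
Positions that differ: 2

2


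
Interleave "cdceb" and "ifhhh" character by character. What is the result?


Interleaving "cdceb" and "ifhhh":
  Position 0: 'c' from first, 'i' from second => "ci"
  Position 1: 'd' from first, 'f' from second => "df"
  Position 2: 'c' from first, 'h' from second => "ch"
  Position 3: 'e' from first, 'h' from second => "eh"
  Position 4: 'b' from first, 'h' from second => "bh"
Result: cidfchehbh

cidfchehbh


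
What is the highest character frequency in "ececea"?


Input: ececea
Character counts:
  'a': 1
  'c': 2
  'e': 3
Maximum frequency: 3

3


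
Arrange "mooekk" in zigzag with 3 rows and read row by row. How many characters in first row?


Zigzag "mooekk" into 3 rows:
Placing characters:
  'm' => row 0
  'o' => row 1
  'o' => row 2
  'e' => row 1
  'k' => row 0
  'k' => row 1
Rows:
  Row 0: "mk"
  Row 1: "oek"
  Row 2: "o"
First row length: 2

2


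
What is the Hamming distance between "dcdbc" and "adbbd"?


Comparing "dcdbc" and "adbbd" position by position:
  Position 0: 'd' vs 'a' => differ
  Position 1: 'c' vs 'd' => differ
  Position 2: 'd' vs 'b' => differ
  Position 3: 'b' vs 'b' => same
  Position 4: 'c' vs 'd' => differ
Total differences (Hamming distance): 4

4


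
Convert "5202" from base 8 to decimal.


Input: "5202" in base 8
Positional expansion:
  Digit '5' (value 5) x 8^3 = 2560
  Digit '2' (value 2) x 8^2 = 128
  Digit '0' (value 0) x 8^1 = 0
  Digit '2' (value 2) x 8^0 = 2
Sum = 2690

2690


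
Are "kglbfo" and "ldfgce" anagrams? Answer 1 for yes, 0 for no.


Strings: "kglbfo", "ldfgce"
Sorted first:  bfgklo
Sorted second: cdefgl
Differ at position 0: 'b' vs 'c' => not anagrams

0


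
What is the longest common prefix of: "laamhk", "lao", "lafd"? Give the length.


Words: laamhk, lao, lafd
  Position 0: all 'l' => match
  Position 1: all 'a' => match
  Position 2: ('a', 'o', 'f') => mismatch, stop
LCP = "la" (length 2)

2


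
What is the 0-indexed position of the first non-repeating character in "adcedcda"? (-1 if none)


Input: adcedcda
Character frequencies:
  'a': 2
  'c': 2
  'd': 3
  'e': 1
Scanning left to right for freq == 1:
  Position 0 ('a'): freq=2, skip
  Position 1 ('d'): freq=3, skip
  Position 2 ('c'): freq=2, skip
  Position 3 ('e'): unique! => answer = 3

3


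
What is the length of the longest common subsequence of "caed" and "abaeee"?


LCS of "caed" and "abaeee"
DP table:
           a    b    a    e    e    e
      0    0    0    0    0    0    0
  c   0    0    0    0    0    0    0
  a   0    1    1    1    1    1    1
  e   0    1    1    1    2    2    2
  d   0    1    1    1    2    2    2
LCS length = dp[4][6] = 2

2


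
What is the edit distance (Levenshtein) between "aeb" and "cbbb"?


Computing edit distance: "aeb" -> "cbbb"
DP table:
           c    b    b    b
      0    1    2    3    4
  a   1    1    2    3    4
  e   2    2    2    3    4
  b   3    3    2    2    3
Edit distance = dp[3][4] = 3

3


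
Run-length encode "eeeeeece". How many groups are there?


Input: eeeeeece
Scanning for consecutive runs:
  Group 1: 'e' x 6 (positions 0-5)
  Group 2: 'c' x 1 (positions 6-6)
  Group 3: 'e' x 1 (positions 7-7)
Total groups: 3

3


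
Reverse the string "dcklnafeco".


Input: dcklnafeco
Reading characters right to left:
  Position 9: 'o'
  Position 8: 'c'
  Position 7: 'e'
  Position 6: 'f'
  Position 5: 'a'
  Position 4: 'n'
  Position 3: 'l'
  Position 2: 'k'
  Position 1: 'c'
  Position 0: 'd'
Reversed: ocefanlkcd

ocefanlkcd


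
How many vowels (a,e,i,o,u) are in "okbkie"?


Input: okbkie
Checking each character:
  'o' at position 0: vowel (running total: 1)
  'k' at position 1: consonant
  'b' at position 2: consonant
  'k' at position 3: consonant
  'i' at position 4: vowel (running total: 2)
  'e' at position 5: vowel (running total: 3)
Total vowels: 3

3


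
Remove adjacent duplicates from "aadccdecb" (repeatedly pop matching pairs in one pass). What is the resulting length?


Input: aadccdecb
Stack-based adjacent duplicate removal:
  Read 'a': push. Stack: a
  Read 'a': matches stack top 'a' => pop. Stack: (empty)
  Read 'd': push. Stack: d
  Read 'c': push. Stack: dc
  Read 'c': matches stack top 'c' => pop. Stack: d
  Read 'd': matches stack top 'd' => pop. Stack: (empty)
  Read 'e': push. Stack: e
  Read 'c': push. Stack: ec
  Read 'b': push. Stack: ecb
Final stack: "ecb" (length 3)

3


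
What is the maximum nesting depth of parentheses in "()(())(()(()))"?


Input: "()(())(()(()))"
Tracking depth:
  Position 0 '(': depth becomes 1
  Position 1 ')': depth becomes 0
  Position 2 '(': depth becomes 1
  Position 3 '(': depth becomes 2
  Position 4 ')': depth becomes 1
  Position 5 ')': depth becomes 0
  Position 6 '(': depth becomes 1
  Position 7 '(': depth becomes 2
  Position 8 ')': depth becomes 1
  Position 9 '(': depth becomes 2
  Position 10 '(': depth becomes 3
  Position 11 ')': depth becomes 2
  Position 12 ')': depth becomes 1
  Position 13 ')': depth becomes 0
Maximum depth reached: 3

3


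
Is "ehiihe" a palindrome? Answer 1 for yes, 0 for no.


Input: ehiihe
Reversed: ehiihe
  Compare pos 0 ('e') with pos 5 ('e'): match
  Compare pos 1 ('h') with pos 4 ('h'): match
  Compare pos 2 ('i') with pos 3 ('i'): match
Result: palindrome

1


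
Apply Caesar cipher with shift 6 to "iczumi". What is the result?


Caesar cipher: shift "iczumi" by 6
  'i' (pos 8) + 6 = pos 14 = 'o'
  'c' (pos 2) + 6 = pos 8 = 'i'
  'z' (pos 25) + 6 = pos 5 = 'f'
  'u' (pos 20) + 6 = pos 0 = 'a'
  'm' (pos 12) + 6 = pos 18 = 's'
  'i' (pos 8) + 6 = pos 14 = 'o'
Result: oifaso

oifaso


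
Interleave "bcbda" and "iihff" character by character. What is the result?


Interleaving "bcbda" and "iihff":
  Position 0: 'b' from first, 'i' from second => "bi"
  Position 1: 'c' from first, 'i' from second => "ci"
  Position 2: 'b' from first, 'h' from second => "bh"
  Position 3: 'd' from first, 'f' from second => "df"
  Position 4: 'a' from first, 'f' from second => "af"
Result: bicibhdfaf

bicibhdfaf


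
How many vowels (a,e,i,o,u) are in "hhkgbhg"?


Input: hhkgbhg
Checking each character:
  'h' at position 0: consonant
  'h' at position 1: consonant
  'k' at position 2: consonant
  'g' at position 3: consonant
  'b' at position 4: consonant
  'h' at position 5: consonant
  'g' at position 6: consonant
Total vowels: 0

0


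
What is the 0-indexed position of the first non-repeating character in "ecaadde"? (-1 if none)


Input: ecaadde
Character frequencies:
  'a': 2
  'c': 1
  'd': 2
  'e': 2
Scanning left to right for freq == 1:
  Position 0 ('e'): freq=2, skip
  Position 1 ('c'): unique! => answer = 1

1


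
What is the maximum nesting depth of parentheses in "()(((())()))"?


Input: "()(((())()))"
Tracking depth:
  Position 0 '(': depth becomes 1
  Position 1 ')': depth becomes 0
  Position 2 '(': depth becomes 1
  Position 3 '(': depth becomes 2
  Position 4 '(': depth becomes 3
  Position 5 '(': depth becomes 4
  Position 6 ')': depth becomes 3
  Position 7 ')': depth becomes 2
  Position 8 '(': depth becomes 3
  Position 9 ')': depth becomes 2
  Position 10 ')': depth becomes 1
  Position 11 ')': depth becomes 0
Maximum depth reached: 4

4


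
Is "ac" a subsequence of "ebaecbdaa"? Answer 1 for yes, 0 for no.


Check if "ac" is a subsequence of "ebaecbdaa"
Greedy scan:
  Position 0 ('e'): no match needed
  Position 1 ('b'): no match needed
  Position 2 ('a'): matches sub[0] = 'a'
  Position 3 ('e'): no match needed
  Position 4 ('c'): matches sub[1] = 'c'
  Position 5 ('b'): no match needed
  Position 6 ('d'): no match needed
  Position 7 ('a'): no match needed
  Position 8 ('a'): no match needed
All 2 characters matched => is a subsequence

1


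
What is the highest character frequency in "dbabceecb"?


Input: dbabceecb
Character counts:
  'a': 1
  'b': 3
  'c': 2
  'd': 1
  'e': 2
Maximum frequency: 3

3


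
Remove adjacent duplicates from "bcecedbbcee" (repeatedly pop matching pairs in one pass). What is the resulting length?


Input: bcecedbbcee
Stack-based adjacent duplicate removal:
  Read 'b': push. Stack: b
  Read 'c': push. Stack: bc
  Read 'e': push. Stack: bce
  Read 'c': push. Stack: bcec
  Read 'e': push. Stack: bcece
  Read 'd': push. Stack: bceced
  Read 'b': push. Stack: bcecedb
  Read 'b': matches stack top 'b' => pop. Stack: bceced
  Read 'c': push. Stack: bcecedc
  Read 'e': push. Stack: bcecedce
  Read 'e': matches stack top 'e' => pop. Stack: bcecedc
Final stack: "bcecedc" (length 7)

7


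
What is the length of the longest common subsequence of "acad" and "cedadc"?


LCS of "acad" and "cedadc"
DP table:
           c    e    d    a    d    c
      0    0    0    0    0    0    0
  a   0    0    0    0    1    1    1
  c   0    1    1    1    1    1    2
  a   0    1    1    1    2    2    2
  d   0    1    1    2    2    3    3
LCS length = dp[4][6] = 3

3


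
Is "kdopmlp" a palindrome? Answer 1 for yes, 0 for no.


Input: kdopmlp
Reversed: plmpodk
  Compare pos 0 ('k') with pos 6 ('p'): MISMATCH
  Compare pos 1 ('d') with pos 5 ('l'): MISMATCH
  Compare pos 2 ('o') with pos 4 ('m'): MISMATCH
Result: not a palindrome

0


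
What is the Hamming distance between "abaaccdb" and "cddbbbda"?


Comparing "abaaccdb" and "cddbbbda" position by position:
  Position 0: 'a' vs 'c' => differ
  Position 1: 'b' vs 'd' => differ
  Position 2: 'a' vs 'd' => differ
  Position 3: 'a' vs 'b' => differ
  Position 4: 'c' vs 'b' => differ
  Position 5: 'c' vs 'b' => differ
  Position 6: 'd' vs 'd' => same
  Position 7: 'b' vs 'a' => differ
Total differences (Hamming distance): 7

7


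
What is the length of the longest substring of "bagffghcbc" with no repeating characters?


Input: "bagffghcbc"
Sliding window (track last position of each char):
  Position 0 ('b'): window [0,0] length 1 -- new best
  Position 1 ('a'): window [0,1] length 2 -- new best
  Position 2 ('g'): window [0,2] length 3 -- new best
  Position 3 ('f'): window [0,3] length 4 -- new best
  Position 4 ('f'): repeat (last at 3), move window start to 4
  Position 4 ('f'): window [4,4] length 1
  Position 5 ('g'): window [4,5] length 2
  Position 6 ('h'): window [4,6] length 3
  Position 7 ('c'): window [4,7] length 4
  Position 8 ('b'): window [4,8] length 5 -- new best
  Position 9 ('c'): repeat (last at 7), move window start to 8
  Position 9 ('c'): window [8,9] length 2
Longest substring with no repeats: "fghcb" with length 5

5


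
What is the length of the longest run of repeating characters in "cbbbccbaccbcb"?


Input: "cbbbccbaccbcb"
Scanning for longest run:
  Position 1 ('b'): new char, reset run to 1
  Position 2 ('b'): continues run of 'b', length=2
  Position 3 ('b'): continues run of 'b', length=3
  Position 4 ('c'): new char, reset run to 1
  Position 5 ('c'): continues run of 'c', length=2
  Position 6 ('b'): new char, reset run to 1
  Position 7 ('a'): new char, reset run to 1
  Position 8 ('c'): new char, reset run to 1
  Position 9 ('c'): continues run of 'c', length=2
  Position 10 ('b'): new char, reset run to 1
  Position 11 ('c'): new char, reset run to 1
  Position 12 ('b'): new char, reset run to 1
Longest run: 'b' with length 3

3


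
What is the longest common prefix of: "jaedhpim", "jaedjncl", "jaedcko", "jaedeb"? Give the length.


Words: jaedhpim, jaedjncl, jaedcko, jaedeb
  Position 0: all 'j' => match
  Position 1: all 'a' => match
  Position 2: all 'e' => match
  Position 3: all 'd' => match
  Position 4: ('h', 'j', 'c', 'e') => mismatch, stop
LCP = "jaed" (length 4)

4


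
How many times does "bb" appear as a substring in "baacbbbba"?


Searching for "bb" in "baacbbbba"
Scanning each position:
  Position 0: "ba" => no
  Position 1: "aa" => no
  Position 2: "ac" => no
  Position 3: "cb" => no
  Position 4: "bb" => MATCH
  Position 5: "bb" => MATCH
  Position 6: "bb" => MATCH
  Position 7: "ba" => no
Total occurrences: 3

3


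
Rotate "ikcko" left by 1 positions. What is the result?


Input: "ikcko", rotate left by 1
First 1 characters: "i"
Remaining characters: "kcko"
Concatenate remaining + first: "kcko" + "i" = "kckoi"

kckoi


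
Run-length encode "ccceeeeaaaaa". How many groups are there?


Input: ccceeeeaaaaa
Scanning for consecutive runs:
  Group 1: 'c' x 3 (positions 0-2)
  Group 2: 'e' x 4 (positions 3-6)
  Group 3: 'a' x 5 (positions 7-11)
Total groups: 3

3


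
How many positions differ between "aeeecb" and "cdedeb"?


Comparing "aeeecb" and "cdedeb" position by position:
  Position 0: 'a' vs 'c' => DIFFER
  Position 1: 'e' vs 'd' => DIFFER
  Position 2: 'e' vs 'e' => same
  Position 3: 'e' vs 'd' => DIFFER
  Position 4: 'c' vs 'e' => DIFFER
  Position 5: 'b' vs 'b' => same
Positions that differ: 4

4


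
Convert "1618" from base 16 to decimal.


Input: "1618" in base 16
Positional expansion:
  Digit '1' (value 1) x 16^3 = 4096
  Digit '6' (value 6) x 16^2 = 1536
  Digit '1' (value 1) x 16^1 = 16
  Digit '8' (value 8) x 16^0 = 8
Sum = 5656

5656


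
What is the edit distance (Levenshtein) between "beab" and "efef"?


Computing edit distance: "beab" -> "efef"
DP table:
           e    f    e    f
      0    1    2    3    4
  b   1    1    2    3    4
  e   2    1    2    2    3
  a   3    2    2    3    3
  b   4    3    3    3    4
Edit distance = dp[4][4] = 4

4


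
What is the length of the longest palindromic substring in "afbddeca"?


Input: "afbddeca"
Checking substrings for palindromes:
  [3:5] "dd" (len 2) => palindrome
Longest palindromic substring: "dd" with length 2

2


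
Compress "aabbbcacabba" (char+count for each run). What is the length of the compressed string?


Input: aabbbcacabba
Runs:
  'a' x 2 => "a2"
  'b' x 3 => "b3"
  'c' x 1 => "c1"
  'a' x 1 => "a1"
  'c' x 1 => "c1"
  'a' x 1 => "a1"
  'b' x 2 => "b2"
  'a' x 1 => "a1"
Compressed: "a2b3c1a1c1a1b2a1"
Compressed length: 16

16


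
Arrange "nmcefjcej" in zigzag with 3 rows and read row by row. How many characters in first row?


Zigzag "nmcefjcej" into 3 rows:
Placing characters:
  'n' => row 0
  'm' => row 1
  'c' => row 2
  'e' => row 1
  'f' => row 0
  'j' => row 1
  'c' => row 2
  'e' => row 1
  'j' => row 0
Rows:
  Row 0: "nfj"
  Row 1: "meje"
  Row 2: "cc"
First row length: 3

3


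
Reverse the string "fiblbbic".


Input: fiblbbic
Reading characters right to left:
  Position 7: 'c'
  Position 6: 'i'
  Position 5: 'b'
  Position 4: 'b'
  Position 3: 'l'
  Position 2: 'b'
  Position 1: 'i'
  Position 0: 'f'
Reversed: cibblbif

cibblbif


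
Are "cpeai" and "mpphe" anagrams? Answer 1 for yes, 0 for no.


Strings: "cpeai", "mpphe"
Sorted first:  aceip
Sorted second: ehmpp
Differ at position 0: 'a' vs 'e' => not anagrams

0


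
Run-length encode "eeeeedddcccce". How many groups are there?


Input: eeeeedddcccce
Scanning for consecutive runs:
  Group 1: 'e' x 5 (positions 0-4)
  Group 2: 'd' x 3 (positions 5-7)
  Group 3: 'c' x 4 (positions 8-11)
  Group 4: 'e' x 1 (positions 12-12)
Total groups: 4

4


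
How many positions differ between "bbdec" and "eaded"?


Comparing "bbdec" and "eaded" position by position:
  Position 0: 'b' vs 'e' => DIFFER
  Position 1: 'b' vs 'a' => DIFFER
  Position 2: 'd' vs 'd' => same
  Position 3: 'e' vs 'e' => same
  Position 4: 'c' vs 'd' => DIFFER
Positions that differ: 3

3


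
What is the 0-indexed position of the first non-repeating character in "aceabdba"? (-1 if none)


Input: aceabdba
Character frequencies:
  'a': 3
  'b': 2
  'c': 1
  'd': 1
  'e': 1
Scanning left to right for freq == 1:
  Position 0 ('a'): freq=3, skip
  Position 1 ('c'): unique! => answer = 1

1


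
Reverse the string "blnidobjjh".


Input: blnidobjjh
Reading characters right to left:
  Position 9: 'h'
  Position 8: 'j'
  Position 7: 'j'
  Position 6: 'b'
  Position 5: 'o'
  Position 4: 'd'
  Position 3: 'i'
  Position 2: 'n'
  Position 1: 'l'
  Position 0: 'b'
Reversed: hjjbodinlb

hjjbodinlb


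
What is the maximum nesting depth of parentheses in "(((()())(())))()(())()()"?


Input: "(((()())(())))()(())()()"
Tracking depth:
  Position 0 '(': depth becomes 1
  Position 1 '(': depth becomes 2
  Position 2 '(': depth becomes 3
  Position 3 '(': depth becomes 4
  Position 4 ')': depth becomes 3
  Position 5 '(': depth becomes 4
  Position 6 ')': depth becomes 3
  Position 7 ')': depth becomes 2
  Position 8 '(': depth becomes 3
  Position 9 '(': depth becomes 4
  Position 10 ')': depth becomes 3
  Position 11 ')': depth becomes 2
  Position 12 ')': depth becomes 1
  Position 13 ')': depth becomes 0
  Position 14 '(': depth becomes 1
  Position 15 ')': depth becomes 0
  Position 16 '(': depth becomes 1
  Position 17 '(': depth becomes 2
  Position 18 ')': depth becomes 1
  Position 19 ')': depth becomes 0
  Position 20 '(': depth becomes 1
  Position 21 ')': depth becomes 0
  Position 22 '(': depth becomes 1
  Position 23 ')': depth becomes 0
Maximum depth reached: 4

4


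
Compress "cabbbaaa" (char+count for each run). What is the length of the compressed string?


Input: cabbbaaa
Runs:
  'c' x 1 => "c1"
  'a' x 1 => "a1"
  'b' x 3 => "b3"
  'a' x 3 => "a3"
Compressed: "c1a1b3a3"
Compressed length: 8

8


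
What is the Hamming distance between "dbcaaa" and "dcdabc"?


Comparing "dbcaaa" and "dcdabc" position by position:
  Position 0: 'd' vs 'd' => same
  Position 1: 'b' vs 'c' => differ
  Position 2: 'c' vs 'd' => differ
  Position 3: 'a' vs 'a' => same
  Position 4: 'a' vs 'b' => differ
  Position 5: 'a' vs 'c' => differ
Total differences (Hamming distance): 4

4


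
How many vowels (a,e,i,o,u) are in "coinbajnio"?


Input: coinbajnio
Checking each character:
  'c' at position 0: consonant
  'o' at position 1: vowel (running total: 1)
  'i' at position 2: vowel (running total: 2)
  'n' at position 3: consonant
  'b' at position 4: consonant
  'a' at position 5: vowel (running total: 3)
  'j' at position 6: consonant
  'n' at position 7: consonant
  'i' at position 8: vowel (running total: 4)
  'o' at position 9: vowel (running total: 5)
Total vowels: 5

5


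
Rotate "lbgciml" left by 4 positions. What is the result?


Input: "lbgciml", rotate left by 4
First 4 characters: "lbgc"
Remaining characters: "iml"
Concatenate remaining + first: "iml" + "lbgc" = "imllbgc"

imllbgc


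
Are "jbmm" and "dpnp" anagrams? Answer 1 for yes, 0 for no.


Strings: "jbmm", "dpnp"
Sorted first:  bjmm
Sorted second: dnpp
Differ at position 0: 'b' vs 'd' => not anagrams

0


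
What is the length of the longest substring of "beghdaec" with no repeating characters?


Input: "beghdaec"
Sliding window (track last position of each char):
  Position 0 ('b'): window [0,0] length 1 -- new best
  Position 1 ('e'): window [0,1] length 2 -- new best
  Position 2 ('g'): window [0,2] length 3 -- new best
  Position 3 ('h'): window [0,3] length 4 -- new best
  Position 4 ('d'): window [0,4] length 5 -- new best
  Position 5 ('a'): window [0,5] length 6 -- new best
  Position 6 ('e'): repeat (last at 1), move window start to 2
  Position 6 ('e'): window [2,6] length 5
  Position 7 ('c'): window [2,7] length 6
Longest substring with no repeats: "beghda" with length 6

6


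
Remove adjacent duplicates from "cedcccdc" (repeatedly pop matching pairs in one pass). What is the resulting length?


Input: cedcccdc
Stack-based adjacent duplicate removal:
  Read 'c': push. Stack: c
  Read 'e': push. Stack: ce
  Read 'd': push. Stack: ced
  Read 'c': push. Stack: cedc
  Read 'c': matches stack top 'c' => pop. Stack: ced
  Read 'c': push. Stack: cedc
  Read 'd': push. Stack: cedcd
  Read 'c': push. Stack: cedcdc
Final stack: "cedcdc" (length 6)

6


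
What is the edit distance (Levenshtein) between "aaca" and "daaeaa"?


Computing edit distance: "aaca" -> "daaeaa"
DP table:
           d    a    a    e    a    a
      0    1    2    3    4    5    6
  a   1    1    1    2    3    4    5
  a   2    2    1    1    2    3    4
  c   3    3    2    2    2    3    4
  a   4    4    3    2    3    2    3
Edit distance = dp[4][6] = 3

3


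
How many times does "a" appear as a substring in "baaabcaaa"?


Searching for "a" in "baaabcaaa"
Scanning each position:
  Position 0: "b" => no
  Position 1: "a" => MATCH
  Position 2: "a" => MATCH
  Position 3: "a" => MATCH
  Position 4: "b" => no
  Position 5: "c" => no
  Position 6: "a" => MATCH
  Position 7: "a" => MATCH
  Position 8: "a" => MATCH
Total occurrences: 6

6


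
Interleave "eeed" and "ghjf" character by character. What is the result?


Interleaving "eeed" and "ghjf":
  Position 0: 'e' from first, 'g' from second => "eg"
  Position 1: 'e' from first, 'h' from second => "eh"
  Position 2: 'e' from first, 'j' from second => "ej"
  Position 3: 'd' from first, 'f' from second => "df"
Result: egehejdf

egehejdf


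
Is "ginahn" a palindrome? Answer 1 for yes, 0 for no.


Input: ginahn
Reversed: nhanig
  Compare pos 0 ('g') with pos 5 ('n'): MISMATCH
  Compare pos 1 ('i') with pos 4 ('h'): MISMATCH
  Compare pos 2 ('n') with pos 3 ('a'): MISMATCH
Result: not a palindrome

0


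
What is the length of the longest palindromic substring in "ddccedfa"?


Input: "ddccedfa"
Checking substrings for palindromes:
  [0:2] "dd" (len 2) => palindrome
  [2:4] "cc" (len 2) => palindrome
Longest palindromic substring: "dd" with length 2

2


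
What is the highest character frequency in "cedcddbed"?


Input: cedcddbed
Character counts:
  'b': 1
  'c': 2
  'd': 4
  'e': 2
Maximum frequency: 4

4


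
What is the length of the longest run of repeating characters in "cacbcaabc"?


Input: "cacbcaabc"
Scanning for longest run:
  Position 1 ('a'): new char, reset run to 1
  Position 2 ('c'): new char, reset run to 1
  Position 3 ('b'): new char, reset run to 1
  Position 4 ('c'): new char, reset run to 1
  Position 5 ('a'): new char, reset run to 1
  Position 6 ('a'): continues run of 'a', length=2
  Position 7 ('b'): new char, reset run to 1
  Position 8 ('c'): new char, reset run to 1
Longest run: 'a' with length 2

2


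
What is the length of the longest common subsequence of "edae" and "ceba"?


LCS of "edae" and "ceba"
DP table:
           c    e    b    a
      0    0    0    0    0
  e   0    0    1    1    1
  d   0    0    1    1    1
  a   0    0    1    1    2
  e   0    0    1    1    2
LCS length = dp[4][4] = 2

2


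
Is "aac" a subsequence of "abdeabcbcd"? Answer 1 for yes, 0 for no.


Check if "aac" is a subsequence of "abdeabcbcd"
Greedy scan:
  Position 0 ('a'): matches sub[0] = 'a'
  Position 1 ('b'): no match needed
  Position 2 ('d'): no match needed
  Position 3 ('e'): no match needed
  Position 4 ('a'): matches sub[1] = 'a'
  Position 5 ('b'): no match needed
  Position 6 ('c'): matches sub[2] = 'c'
  Position 7 ('b'): no match needed
  Position 8 ('c'): no match needed
  Position 9 ('d'): no match needed
All 3 characters matched => is a subsequence

1


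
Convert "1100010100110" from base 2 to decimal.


Input: "1100010100110" in base 2
Positional expansion:
  Digit '1' (value 1) x 2^12 = 4096
  Digit '1' (value 1) x 2^11 = 2048
  Digit '0' (value 0) x 2^10 = 0
  Digit '0' (value 0) x 2^9 = 0
  Digit '0' (value 0) x 2^8 = 0
  Digit '1' (value 1) x 2^7 = 128
  Digit '0' (value 0) x 2^6 = 0
  Digit '1' (value 1) x 2^5 = 32
  Digit '0' (value 0) x 2^4 = 0
  Digit '0' (value 0) x 2^3 = 0
  Digit '1' (value 1) x 2^2 = 4
  Digit '1' (value 1) x 2^1 = 2
  Digit '0' (value 0) x 2^0 = 0
Sum = 6310

6310


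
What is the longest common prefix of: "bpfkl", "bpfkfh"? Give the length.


Words: bpfkl, bpfkfh
  Position 0: all 'b' => match
  Position 1: all 'p' => match
  Position 2: all 'f' => match
  Position 3: all 'k' => match
  Position 4: ('l', 'f') => mismatch, stop
LCP = "bpfk" (length 4)

4


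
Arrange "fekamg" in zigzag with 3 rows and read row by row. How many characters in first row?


Zigzag "fekamg" into 3 rows:
Placing characters:
  'f' => row 0
  'e' => row 1
  'k' => row 2
  'a' => row 1
  'm' => row 0
  'g' => row 1
Rows:
  Row 0: "fm"
  Row 1: "eag"
  Row 2: "k"
First row length: 2

2


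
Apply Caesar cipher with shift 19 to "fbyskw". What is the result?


Caesar cipher: shift "fbyskw" by 19
  'f' (pos 5) + 19 = pos 24 = 'y'
  'b' (pos 1) + 19 = pos 20 = 'u'
  'y' (pos 24) + 19 = pos 17 = 'r'
  's' (pos 18) + 19 = pos 11 = 'l'
  'k' (pos 10) + 19 = pos 3 = 'd'
  'w' (pos 22) + 19 = pos 15 = 'p'
Result: yurldp

yurldp


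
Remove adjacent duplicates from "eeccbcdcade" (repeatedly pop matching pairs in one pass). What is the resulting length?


Input: eeccbcdcade
Stack-based adjacent duplicate removal:
  Read 'e': push. Stack: e
  Read 'e': matches stack top 'e' => pop. Stack: (empty)
  Read 'c': push. Stack: c
  Read 'c': matches stack top 'c' => pop. Stack: (empty)
  Read 'b': push. Stack: b
  Read 'c': push. Stack: bc
  Read 'd': push. Stack: bcd
  Read 'c': push. Stack: bcdc
  Read 'a': push. Stack: bcdca
  Read 'd': push. Stack: bcdcad
  Read 'e': push. Stack: bcdcade
Final stack: "bcdcade" (length 7)

7


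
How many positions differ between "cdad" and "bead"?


Comparing "cdad" and "bead" position by position:
  Position 0: 'c' vs 'b' => DIFFER
  Position 1: 'd' vs 'e' => DIFFER
  Position 2: 'a' vs 'a' => same
  Position 3: 'd' vs 'd' => same
Positions that differ: 2

2


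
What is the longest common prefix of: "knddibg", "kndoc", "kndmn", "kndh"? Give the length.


Words: knddibg, kndoc, kndmn, kndh
  Position 0: all 'k' => match
  Position 1: all 'n' => match
  Position 2: all 'd' => match
  Position 3: ('d', 'o', 'm', 'h') => mismatch, stop
LCP = "knd" (length 3)

3


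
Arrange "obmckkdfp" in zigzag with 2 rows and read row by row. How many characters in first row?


Zigzag "obmckkdfp" into 2 rows:
Placing characters:
  'o' => row 0
  'b' => row 1
  'm' => row 0
  'c' => row 1
  'k' => row 0
  'k' => row 1
  'd' => row 0
  'f' => row 1
  'p' => row 0
Rows:
  Row 0: "omkdp"
  Row 1: "bckf"
First row length: 5

5


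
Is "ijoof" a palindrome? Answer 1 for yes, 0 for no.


Input: ijoof
Reversed: fooji
  Compare pos 0 ('i') with pos 4 ('f'): MISMATCH
  Compare pos 1 ('j') with pos 3 ('o'): MISMATCH
Result: not a palindrome

0


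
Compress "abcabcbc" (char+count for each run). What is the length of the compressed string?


Input: abcabcbc
Runs:
  'a' x 1 => "a1"
  'b' x 1 => "b1"
  'c' x 1 => "c1"
  'a' x 1 => "a1"
  'b' x 1 => "b1"
  'c' x 1 => "c1"
  'b' x 1 => "b1"
  'c' x 1 => "c1"
Compressed: "a1b1c1a1b1c1b1c1"
Compressed length: 16

16


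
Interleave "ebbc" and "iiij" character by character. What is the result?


Interleaving "ebbc" and "iiij":
  Position 0: 'e' from first, 'i' from second => "ei"
  Position 1: 'b' from first, 'i' from second => "bi"
  Position 2: 'b' from first, 'i' from second => "bi"
  Position 3: 'c' from first, 'j' from second => "cj"
Result: eibibicj

eibibicj


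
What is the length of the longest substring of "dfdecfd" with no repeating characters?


Input: "dfdecfd"
Sliding window (track last position of each char):
  Position 0 ('d'): window [0,0] length 1 -- new best
  Position 1 ('f'): window [0,1] length 2 -- new best
  Position 2 ('d'): repeat (last at 0), move window start to 1
  Position 2 ('d'): window [1,2] length 2
  Position 3 ('e'): window [1,3] length 3 -- new best
  Position 4 ('c'): window [1,4] length 4 -- new best
  Position 5 ('f'): repeat (last at 1), move window start to 2
  Position 5 ('f'): window [2,5] length 4
  Position 6 ('d'): repeat (last at 2), move window start to 3
  Position 6 ('d'): window [3,6] length 4
Longest substring with no repeats: "fdec" with length 4

4


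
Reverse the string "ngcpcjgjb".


Input: ngcpcjgjb
Reading characters right to left:
  Position 8: 'b'
  Position 7: 'j'
  Position 6: 'g'
  Position 5: 'j'
  Position 4: 'c'
  Position 3: 'p'
  Position 2: 'c'
  Position 1: 'g'
  Position 0: 'n'
Reversed: bjgjcpcgn

bjgjcpcgn


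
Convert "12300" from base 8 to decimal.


Input: "12300" in base 8
Positional expansion:
  Digit '1' (value 1) x 8^4 = 4096
  Digit '2' (value 2) x 8^3 = 1024
  Digit '3' (value 3) x 8^2 = 192
  Digit '0' (value 0) x 8^1 = 0
  Digit '0' (value 0) x 8^0 = 0
Sum = 5312

5312


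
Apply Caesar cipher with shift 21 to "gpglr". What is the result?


Caesar cipher: shift "gpglr" by 21
  'g' (pos 6) + 21 = pos 1 = 'b'
  'p' (pos 15) + 21 = pos 10 = 'k'
  'g' (pos 6) + 21 = pos 1 = 'b'
  'l' (pos 11) + 21 = pos 6 = 'g'
  'r' (pos 17) + 21 = pos 12 = 'm'
Result: bkbgm

bkbgm


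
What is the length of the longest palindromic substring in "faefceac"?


Input: "faefceac"
Checking substrings for palindromes:
  No multi-char palindromic substrings found
Longest palindromic substring: "f" with length 1

1


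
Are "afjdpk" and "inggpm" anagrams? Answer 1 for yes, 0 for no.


Strings: "afjdpk", "inggpm"
Sorted first:  adfjkp
Sorted second: ggimnp
Differ at position 0: 'a' vs 'g' => not anagrams

0


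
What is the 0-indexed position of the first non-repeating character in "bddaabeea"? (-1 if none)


Input: bddaabeea
Character frequencies:
  'a': 3
  'b': 2
  'd': 2
  'e': 2
Scanning left to right for freq == 1:
  Position 0 ('b'): freq=2, skip
  Position 1 ('d'): freq=2, skip
  Position 2 ('d'): freq=2, skip
  Position 3 ('a'): freq=3, skip
  Position 4 ('a'): freq=3, skip
  Position 5 ('b'): freq=2, skip
  Position 6 ('e'): freq=2, skip
  Position 7 ('e'): freq=2, skip
  Position 8 ('a'): freq=3, skip
  No unique character found => answer = -1

-1


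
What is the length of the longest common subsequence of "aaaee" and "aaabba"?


LCS of "aaaee" and "aaabba"
DP table:
           a    a    a    b    b    a
      0    0    0    0    0    0    0
  a   0    1    1    1    1    1    1
  a   0    1    2    2    2    2    2
  a   0    1    2    3    3    3    3
  e   0    1    2    3    3    3    3
  e   0    1    2    3    3    3    3
LCS length = dp[5][6] = 3

3


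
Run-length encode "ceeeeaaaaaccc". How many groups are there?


Input: ceeeeaaaaaccc
Scanning for consecutive runs:
  Group 1: 'c' x 1 (positions 0-0)
  Group 2: 'e' x 4 (positions 1-4)
  Group 3: 'a' x 5 (positions 5-9)
  Group 4: 'c' x 3 (positions 10-12)
Total groups: 4

4


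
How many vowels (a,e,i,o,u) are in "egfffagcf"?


Input: egfffagcf
Checking each character:
  'e' at position 0: vowel (running total: 1)
  'g' at position 1: consonant
  'f' at position 2: consonant
  'f' at position 3: consonant
  'f' at position 4: consonant
  'a' at position 5: vowel (running total: 2)
  'g' at position 6: consonant
  'c' at position 7: consonant
  'f' at position 8: consonant
Total vowels: 2

2


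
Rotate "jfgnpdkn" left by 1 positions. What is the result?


Input: "jfgnpdkn", rotate left by 1
First 1 characters: "j"
Remaining characters: "fgnpdkn"
Concatenate remaining + first: "fgnpdkn" + "j" = "fgnpdknj"

fgnpdknj


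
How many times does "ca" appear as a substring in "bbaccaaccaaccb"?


Searching for "ca" in "bbaccaaccaaccb"
Scanning each position:
  Position 0: "bb" => no
  Position 1: "ba" => no
  Position 2: "ac" => no
  Position 3: "cc" => no
  Position 4: "ca" => MATCH
  Position 5: "aa" => no
  Position 6: "ac" => no
  Position 7: "cc" => no
  Position 8: "ca" => MATCH
  Position 9: "aa" => no
  Position 10: "ac" => no
  Position 11: "cc" => no
  Position 12: "cb" => no
Total occurrences: 2

2


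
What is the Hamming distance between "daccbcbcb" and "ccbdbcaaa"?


Comparing "daccbcbcb" and "ccbdbcaaa" position by position:
  Position 0: 'd' vs 'c' => differ
  Position 1: 'a' vs 'c' => differ
  Position 2: 'c' vs 'b' => differ
  Position 3: 'c' vs 'd' => differ
  Position 4: 'b' vs 'b' => same
  Position 5: 'c' vs 'c' => same
  Position 6: 'b' vs 'a' => differ
  Position 7: 'c' vs 'a' => differ
  Position 8: 'b' vs 'a' => differ
Total differences (Hamming distance): 7

7


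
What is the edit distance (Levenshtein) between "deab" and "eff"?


Computing edit distance: "deab" -> "eff"
DP table:
           e    f    f
      0    1    2    3
  d   1    1    2    3
  e   2    1    2    3
  a   3    2    2    3
  b   4    3    3    3
Edit distance = dp[4][3] = 3

3


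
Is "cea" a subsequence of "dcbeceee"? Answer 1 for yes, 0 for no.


Check if "cea" is a subsequence of "dcbeceee"
Greedy scan:
  Position 0 ('d'): no match needed
  Position 1 ('c'): matches sub[0] = 'c'
  Position 2 ('b'): no match needed
  Position 3 ('e'): matches sub[1] = 'e'
  Position 4 ('c'): no match needed
  Position 5 ('e'): no match needed
  Position 6 ('e'): no match needed
  Position 7 ('e'): no match needed
Only matched 2/3 characters => not a subsequence

0


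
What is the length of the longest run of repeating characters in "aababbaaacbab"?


Input: "aababbaaacbab"
Scanning for longest run:
  Position 1 ('a'): continues run of 'a', length=2
  Position 2 ('b'): new char, reset run to 1
  Position 3 ('a'): new char, reset run to 1
  Position 4 ('b'): new char, reset run to 1
  Position 5 ('b'): continues run of 'b', length=2
  Position 6 ('a'): new char, reset run to 1
  Position 7 ('a'): continues run of 'a', length=2
  Position 8 ('a'): continues run of 'a', length=3
  Position 9 ('c'): new char, reset run to 1
  Position 10 ('b'): new char, reset run to 1
  Position 11 ('a'): new char, reset run to 1
  Position 12 ('b'): new char, reset run to 1
Longest run: 'a' with length 3

3


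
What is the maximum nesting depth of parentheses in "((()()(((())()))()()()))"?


Input: "((()()(((())()))()()()))"
Tracking depth:
  Position 0 '(': depth becomes 1
  Position 1 '(': depth becomes 2
  Position 2 '(': depth becomes 3
  Position 3 ')': depth becomes 2
  Position 4 '(': depth becomes 3
  Position 5 ')': depth becomes 2
  Position 6 '(': depth becomes 3
  Position 7 '(': depth becomes 4
  Position 8 '(': depth becomes 5
  Position 9 '(': depth becomes 6
  Position 10 ')': depth becomes 5
  Position 11 ')': depth becomes 4
  Position 12 '(': depth becomes 5
  Position 13 ')': depth becomes 4
  Position 14 ')': depth becomes 3
  Position 15 ')': depth becomes 2
  Position 16 '(': depth becomes 3
  Position 17 ')': depth becomes 2
  Position 18 '(': depth becomes 3
  Position 19 ')': depth becomes 2
  Position 20 '(': depth becomes 3
  Position 21 ')': depth becomes 2
  Position 22 ')': depth becomes 1
  Position 23 ')': depth becomes 0
Maximum depth reached: 6

6
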